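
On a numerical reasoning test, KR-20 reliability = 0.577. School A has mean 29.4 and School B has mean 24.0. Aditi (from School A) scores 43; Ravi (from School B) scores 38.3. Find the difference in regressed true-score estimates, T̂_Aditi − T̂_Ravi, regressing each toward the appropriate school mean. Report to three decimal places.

T̂_Aditi = 0.577(43) + 0.423(29.4) = 37.24720
T̂_Ravi = 0.577(38.3) + 0.423(24.0) = 32.25110
Difference = 37.24720 − 32.25110 = 4.99610

4.996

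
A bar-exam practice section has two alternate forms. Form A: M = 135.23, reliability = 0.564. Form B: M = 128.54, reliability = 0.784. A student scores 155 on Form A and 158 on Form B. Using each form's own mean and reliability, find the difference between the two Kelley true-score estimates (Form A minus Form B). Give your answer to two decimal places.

T̂_A = 0.564(155) + 0.436(135.23) = 146.3803
T̂_B = 0.784(158) + 0.216(128.54) = 151.6366
T̂_A − T̂_B = -5.2564

-5.26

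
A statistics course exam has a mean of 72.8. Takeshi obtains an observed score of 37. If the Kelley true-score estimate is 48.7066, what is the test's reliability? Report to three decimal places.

T̂ = ρX + (1 − ρ)μ  ⇒  T̂ − μ = ρ(X − μ)
ρ = (T̂ − μ)/(X − μ) = (48.7066 − 72.8) / (37 − 72.8) = -24.0934 / -35.8 = 0.67300

0.673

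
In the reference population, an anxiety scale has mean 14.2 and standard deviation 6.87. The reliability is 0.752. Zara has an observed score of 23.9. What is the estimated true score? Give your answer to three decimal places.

T̂ = 0.752(23.9) + 0.248(14.2) = 17.9728 + 3.5216 = 21.4944 → 21.494

21.494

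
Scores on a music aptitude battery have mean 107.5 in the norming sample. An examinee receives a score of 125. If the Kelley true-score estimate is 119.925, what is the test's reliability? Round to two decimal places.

0.71

T̂ = ρX + (1 − ρ)μ  ⇒  T̂ − μ = ρ(X − μ)
ρ = (T̂ − μ)/(X − μ) = (119.925 − 107.5) / (125 − 107.5) = 12.425 / 17.5 = 0.7100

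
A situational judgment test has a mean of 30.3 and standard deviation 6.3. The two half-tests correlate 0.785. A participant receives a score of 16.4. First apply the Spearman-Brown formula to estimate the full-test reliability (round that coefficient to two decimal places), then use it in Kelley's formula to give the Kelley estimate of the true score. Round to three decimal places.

18.068

Spearman-Brown: ρ = 2r/(1 + r) = 2(0.785)/(1 + 0.785) = 1.5700/1.785 = 0.8796 → 0.88
T̂ = 0.88(16.4) + 0.12(30.3) = 14.432 + 3.636 = 18.0680 → 18.068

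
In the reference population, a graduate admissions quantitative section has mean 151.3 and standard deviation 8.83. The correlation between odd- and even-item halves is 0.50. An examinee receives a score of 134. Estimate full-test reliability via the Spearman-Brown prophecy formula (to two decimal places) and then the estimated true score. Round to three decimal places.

139.709

Spearman-Brown: ρ = 2r/(1 + r) = 2(0.50)/(1 + 0.50) = 1.000/1.50 = 0.6667 → 0.67
Kelley's formula gives T̂ = 0.67·134 + 0.33·151.3 = 89.78 + 49.929 = 139.7090.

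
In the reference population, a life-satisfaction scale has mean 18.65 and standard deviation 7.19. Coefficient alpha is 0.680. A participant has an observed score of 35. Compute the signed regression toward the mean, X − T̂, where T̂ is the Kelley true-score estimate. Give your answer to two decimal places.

Kelley's formula gives T̂ = 0.680·35 + 0.320·18.65 = 23.800 + 5.96800 = 29.7680.
X − T̂ = 35 − 29.768 = 5.232 → 5.23

5.23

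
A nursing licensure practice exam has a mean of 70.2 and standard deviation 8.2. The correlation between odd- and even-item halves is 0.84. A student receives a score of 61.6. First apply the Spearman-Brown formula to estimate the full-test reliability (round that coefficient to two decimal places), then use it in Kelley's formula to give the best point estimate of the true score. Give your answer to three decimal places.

Spearman-Brown: ρ = 2r/(1 + r) = 2(0.84)/(1 + 0.84) = 1.680/1.84 = 0.9130 → 0.91
T̂ = 0.91(61.6) + 0.09(70.2) = 56.056 + 6.318 = 62.3740 → 62.374

62.374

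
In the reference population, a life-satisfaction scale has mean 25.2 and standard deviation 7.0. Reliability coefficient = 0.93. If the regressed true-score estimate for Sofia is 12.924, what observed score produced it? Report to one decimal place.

T̂ = ρX + (1 − ρ)μ  ⇒  X = (T̂ − (1 − ρ)μ) / ρ
X = (12.924 − 0.07 × 25.2) / 0.93 = (12.924 − 1.764) / 0.93 = 11.160 / 0.93 = 12.000

12.0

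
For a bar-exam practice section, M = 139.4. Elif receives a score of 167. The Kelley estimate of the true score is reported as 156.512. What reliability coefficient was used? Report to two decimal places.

0.62

T̂ = ρX + (1 − ρ)μ  ⇒  T̂ − μ = ρ(X − μ)
ρ = (T̂ − μ)/(X − μ) = (156.512 − 139.4) / (167 − 139.4) = 17.112 / 27.6 = 0.6200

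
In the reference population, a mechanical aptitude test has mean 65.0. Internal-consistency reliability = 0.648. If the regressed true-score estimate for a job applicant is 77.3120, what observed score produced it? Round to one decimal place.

84.0

T̂ = ρX + (1 − ρ)μ  ⇒  X = (T̂ − (1 − ρ)μ) / ρ
X = (77.3120 − 0.352 × 65.0) / 0.648 = (77.3120 − 22.8800) / 0.648 = 54.4320 / 0.648 = 84.000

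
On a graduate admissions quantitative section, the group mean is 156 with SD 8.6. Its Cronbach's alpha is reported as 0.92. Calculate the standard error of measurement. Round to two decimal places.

SEM = SD · √(1 − ρ) = 8.6 × √0.08 = 8.6 × 0.2828 = 2.432

2.43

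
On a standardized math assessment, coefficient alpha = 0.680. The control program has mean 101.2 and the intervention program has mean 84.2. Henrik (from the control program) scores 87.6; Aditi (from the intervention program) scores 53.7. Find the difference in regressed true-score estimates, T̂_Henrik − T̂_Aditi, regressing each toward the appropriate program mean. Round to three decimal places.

T̂_Henrik = 0.680(87.6) + 0.320(101.2) = 91.95200
T̂_Aditi = 0.680(53.7) + 0.320(84.2) = 63.46000
Difference = 91.95200 − 63.46000 = 28.49200

28.492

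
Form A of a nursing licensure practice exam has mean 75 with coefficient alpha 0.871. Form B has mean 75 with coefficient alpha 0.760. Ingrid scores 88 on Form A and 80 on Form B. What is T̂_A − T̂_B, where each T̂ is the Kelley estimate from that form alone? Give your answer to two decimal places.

7.52

T̂_A = 0.871(88) + 0.129(75) = 86.3230
T̂_B = 0.760(80) + 0.240(75) = 78.8000
T̂_A − T̂_B = 7.5230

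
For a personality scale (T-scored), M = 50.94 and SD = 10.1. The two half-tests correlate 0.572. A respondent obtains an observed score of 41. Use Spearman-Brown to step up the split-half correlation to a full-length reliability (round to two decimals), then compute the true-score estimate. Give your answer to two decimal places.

Spearman-Brown: ρ = 2r/(1 + r) = 2(0.572)/(1 + 0.572) = 1.1440/1.572 = 0.7277 → 0.73
Kelley's formula gives T̂ = 0.73·41 + 0.27·50.94 = 29.93 + 13.7538 = 43.684.

43.68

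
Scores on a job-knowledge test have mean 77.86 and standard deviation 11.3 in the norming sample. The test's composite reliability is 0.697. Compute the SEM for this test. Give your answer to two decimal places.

SEM = SD · √(1 − ρ) = 11.3 × √0.303 = 11.3 × 0.5505 = 6.220

6.22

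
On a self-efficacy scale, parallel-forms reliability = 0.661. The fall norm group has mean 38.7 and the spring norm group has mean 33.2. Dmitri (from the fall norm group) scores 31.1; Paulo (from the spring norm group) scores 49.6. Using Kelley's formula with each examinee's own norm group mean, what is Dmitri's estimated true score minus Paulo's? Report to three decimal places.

T̂_Dmitri = 0.661(31.1) + 0.339(38.7) = 33.67640
T̂_Paulo = 0.661(49.6) + 0.339(33.2) = 44.04040
Difference = 33.67640 − 44.04040 = -10.36400

-10.364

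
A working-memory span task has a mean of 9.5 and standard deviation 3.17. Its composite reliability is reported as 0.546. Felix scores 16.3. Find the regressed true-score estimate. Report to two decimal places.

T̂ = 0.546(16.3) + 0.454(9.5) = 8.8998 + 4.3130 = 13.213 → 13.21

13.21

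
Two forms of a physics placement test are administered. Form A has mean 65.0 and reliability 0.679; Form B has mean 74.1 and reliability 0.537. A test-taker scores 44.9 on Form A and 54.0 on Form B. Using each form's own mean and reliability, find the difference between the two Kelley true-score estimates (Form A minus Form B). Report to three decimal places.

T̂_A = 0.679(44.9) + 0.321(65.0) = 51.35210
T̂_B = 0.537(54.0) + 0.463(74.1) = 63.30630
T̂_A − T̂_B = -11.95420

-11.954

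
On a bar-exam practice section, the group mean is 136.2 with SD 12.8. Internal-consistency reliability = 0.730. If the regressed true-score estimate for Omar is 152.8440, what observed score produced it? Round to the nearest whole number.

159

T̂ = ρX + (1 − ρ)μ  ⇒  X = (T̂ − (1 − ρ)μ) / ρ
X = (152.8440 − 0.270 × 136.2) / 0.730 = (152.8440 − 36.7740) / 0.730 = 116.0700 / 0.730 = 159.00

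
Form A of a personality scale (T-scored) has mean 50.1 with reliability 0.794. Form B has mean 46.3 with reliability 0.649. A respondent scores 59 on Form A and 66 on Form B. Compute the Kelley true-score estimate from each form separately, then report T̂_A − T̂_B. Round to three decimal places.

-1.919

T̂_A = 0.794(59) + 0.206(50.1) = 57.16660
T̂_B = 0.649(66) + 0.351(46.3) = 59.08530
T̂_A − T̂_B = -1.91870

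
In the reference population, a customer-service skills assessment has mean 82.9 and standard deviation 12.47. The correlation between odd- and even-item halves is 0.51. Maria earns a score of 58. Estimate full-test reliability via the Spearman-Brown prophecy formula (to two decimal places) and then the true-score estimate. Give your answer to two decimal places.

65.97

Spearman-Brown: ρ = 2r/(1 + r) = 2(0.51)/(1 + 0.51) = 1.020/1.51 = 0.6755 → 0.68
T̂ = ρX + (1 − ρ)μ
  = 0.68 × 58 + 0.32 × 82.9
  = 39.44 + 26.528
  = 65.968
  ≈ 65.97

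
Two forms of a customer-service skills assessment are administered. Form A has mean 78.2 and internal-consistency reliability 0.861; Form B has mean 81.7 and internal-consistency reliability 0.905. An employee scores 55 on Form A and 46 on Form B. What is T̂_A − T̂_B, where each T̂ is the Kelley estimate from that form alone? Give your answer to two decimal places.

T̂_A = 0.861(55) + 0.139(78.2) = 58.2248
T̂_B = 0.905(46) + 0.095(81.7) = 49.3915
T̂_A − T̂_B = 8.8333

8.83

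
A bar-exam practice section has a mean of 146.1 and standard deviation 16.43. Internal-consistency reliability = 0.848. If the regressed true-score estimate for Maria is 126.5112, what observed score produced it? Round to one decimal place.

123.0

T̂ = ρX + (1 − ρ)μ  ⇒  X = (T̂ − (1 − ρ)μ) / ρ
X = (126.5112 − 0.152 × 146.1) / 0.848 = (126.5112 − 22.2072) / 0.848 = 104.3040 / 0.848 = 123.000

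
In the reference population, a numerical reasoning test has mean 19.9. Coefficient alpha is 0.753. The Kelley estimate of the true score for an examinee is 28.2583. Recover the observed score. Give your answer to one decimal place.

31.0

T̂ = ρX + (1 − ρ)μ  ⇒  X = (T̂ − (1 − ρ)μ) / ρ
X = (28.2583 − 0.247 × 19.9) / 0.753 = (28.2583 − 4.9153) / 0.753 = 23.3430 / 0.753 = 31.000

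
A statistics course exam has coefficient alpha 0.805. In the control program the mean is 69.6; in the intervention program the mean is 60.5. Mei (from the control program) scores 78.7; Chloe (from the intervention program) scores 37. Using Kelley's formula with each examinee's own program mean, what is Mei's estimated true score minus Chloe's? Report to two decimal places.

T̂_Mei = 0.805(78.7) + 0.195(69.6) = 76.9255
T̂_Chloe = 0.805(37) + 0.195(60.5) = 41.5825
Difference = 76.9255 − 41.5825 = 35.3430

35.34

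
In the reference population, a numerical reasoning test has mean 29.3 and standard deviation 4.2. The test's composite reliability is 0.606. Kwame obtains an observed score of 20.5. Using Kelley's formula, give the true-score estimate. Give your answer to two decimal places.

T̂ = ρX + (1 − ρ)μ
  = 0.606 × 20.5 + 0.394 × 29.3
  = 12.4230 + 11.5442
  = 23.967
  ≈ 23.97

23.97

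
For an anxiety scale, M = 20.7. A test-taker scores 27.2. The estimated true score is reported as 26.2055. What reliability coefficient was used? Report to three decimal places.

0.847

T̂ = ρX + (1 − ρ)μ  ⇒  T̂ − μ = ρ(X − μ)
ρ = (T̂ − μ)/(X − μ) = (26.2055 − 20.7) / (27.2 − 20.7) = 5.5055 / 6.5 = 0.84700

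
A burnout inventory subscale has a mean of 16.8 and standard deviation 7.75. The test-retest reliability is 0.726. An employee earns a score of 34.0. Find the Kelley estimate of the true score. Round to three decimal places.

29.287

T̂ = ρX + (1 − ρ)μ
  = 0.726 × 34.0 + 0.274 × 16.8
  = 24.6840 + 4.6032
  = 29.2872
  ≈ 29.287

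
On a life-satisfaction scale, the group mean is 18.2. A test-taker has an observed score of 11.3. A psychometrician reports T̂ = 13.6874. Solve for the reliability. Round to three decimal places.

0.654

T̂ = ρX + (1 − ρ)μ  ⇒  T̂ − μ = ρ(X − μ)
ρ = (T̂ − μ)/(X − μ) = (13.6874 − 18.2) / (11.3 − 18.2) = -4.5126 / -6.9 = 0.65400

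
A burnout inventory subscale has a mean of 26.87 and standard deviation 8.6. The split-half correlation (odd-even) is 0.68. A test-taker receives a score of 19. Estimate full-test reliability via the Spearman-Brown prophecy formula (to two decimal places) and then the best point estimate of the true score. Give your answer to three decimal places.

Spearman-Brown: ρ = 2r/(1 + r) = 2(0.68)/(1 + 0.68) = 1.360/1.68 = 0.8095 → 0.81
T̂ = 0.81(19) + 0.19(26.87) = 15.39 + 5.1053 = 20.4953 → 20.495

20.495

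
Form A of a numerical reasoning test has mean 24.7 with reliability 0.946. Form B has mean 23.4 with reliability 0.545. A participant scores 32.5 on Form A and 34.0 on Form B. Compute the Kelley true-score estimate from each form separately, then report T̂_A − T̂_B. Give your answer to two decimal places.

2.90

T̂_A = 0.946(32.5) + 0.054(24.7) = 32.0788
T̂_B = 0.545(34.0) + 0.455(23.4) = 29.1770
T̂_A − T̂_B = 2.9018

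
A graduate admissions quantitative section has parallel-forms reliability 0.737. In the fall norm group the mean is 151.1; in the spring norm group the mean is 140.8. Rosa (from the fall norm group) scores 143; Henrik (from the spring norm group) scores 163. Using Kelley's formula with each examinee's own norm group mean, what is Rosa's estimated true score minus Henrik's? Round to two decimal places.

T̂_Rosa = 0.737(143) + 0.263(151.1) = 145.1303
T̂_Henrik = 0.737(163) + 0.263(140.8) = 157.1614
Difference = 145.1303 − 157.1614 = -12.0311

-12.03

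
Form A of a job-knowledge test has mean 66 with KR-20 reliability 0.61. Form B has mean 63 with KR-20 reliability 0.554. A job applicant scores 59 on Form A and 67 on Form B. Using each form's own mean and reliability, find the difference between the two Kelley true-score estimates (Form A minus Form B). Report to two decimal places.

-3.49

T̂_A = 0.61(59) + 0.39(66) = 61.7300
T̂_B = 0.554(67) + 0.446(63) = 65.2160
T̂_A − T̂_B = -3.4860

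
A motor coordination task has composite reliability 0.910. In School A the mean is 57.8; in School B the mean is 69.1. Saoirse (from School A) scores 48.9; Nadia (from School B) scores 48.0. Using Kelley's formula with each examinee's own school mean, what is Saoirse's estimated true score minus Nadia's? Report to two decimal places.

T̂_Saoirse = 0.910(48.9) + 0.090(57.8) = 49.7010
T̂_Nadia = 0.910(48.0) + 0.090(69.1) = 49.8990
Difference = 49.7010 − 49.8990 = -0.1980

-0.20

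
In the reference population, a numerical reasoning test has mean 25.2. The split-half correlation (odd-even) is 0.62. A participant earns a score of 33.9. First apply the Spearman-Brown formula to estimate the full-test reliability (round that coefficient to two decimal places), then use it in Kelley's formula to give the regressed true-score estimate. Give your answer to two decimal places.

Spearman-Brown: ρ = 2r/(1 + r) = 2(0.62)/(1 + 0.62) = 1.240/1.62 = 0.7654 → 0.77
T̂ = 0.77(33.9) + 0.23(25.2) = 26.103 + 5.796 = 31.899 → 31.90

31.90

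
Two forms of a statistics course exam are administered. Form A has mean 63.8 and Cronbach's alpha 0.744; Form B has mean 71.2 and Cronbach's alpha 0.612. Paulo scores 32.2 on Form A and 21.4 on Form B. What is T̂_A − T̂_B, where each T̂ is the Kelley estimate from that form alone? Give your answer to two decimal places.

-0.43

T̂_A = 0.744(32.2) + 0.256(63.8) = 40.2896
T̂_B = 0.612(21.4) + 0.388(71.2) = 40.7224
T̂_A − T̂_B = -0.4328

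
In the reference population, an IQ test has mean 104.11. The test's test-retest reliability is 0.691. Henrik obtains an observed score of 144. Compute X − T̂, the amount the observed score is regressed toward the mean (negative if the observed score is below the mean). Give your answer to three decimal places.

12.326

Kelley's formula gives T̂ = 0.691·144 + 0.309·104.11 = 99.504 + 32.16999 = 131.67399.
X − T̂ = 144 − 131.6740 = 12.3260 → 12.326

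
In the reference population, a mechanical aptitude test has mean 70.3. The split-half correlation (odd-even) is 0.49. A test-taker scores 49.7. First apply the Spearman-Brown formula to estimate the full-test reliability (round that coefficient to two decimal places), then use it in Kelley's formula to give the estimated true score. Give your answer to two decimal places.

56.70

Spearman-Brown: ρ = 2r/(1 + r) = 2(0.49)/(1 + 0.49) = 0.980/1.49 = 0.6577 → 0.66
T̂ = ρX + (1 − ρ)μ
  = 0.66 × 49.7 + 0.34 × 70.3
  = 32.802 + 23.902
  = 56.704
  ≈ 56.70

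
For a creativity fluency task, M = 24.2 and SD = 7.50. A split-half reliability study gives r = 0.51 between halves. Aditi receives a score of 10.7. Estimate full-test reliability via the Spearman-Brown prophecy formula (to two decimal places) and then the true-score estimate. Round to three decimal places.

Spearman-Brown: ρ = 2r/(1 + r) = 2(0.51)/(1 + 0.51) = 1.020/1.51 = 0.6755 → 0.68
T̂ = ρX + (1 − ρ)μ
  = 0.68 × 10.7 + 0.32 × 24.2
  = 7.276 + 7.744
  = 15.0200
  ≈ 15.020

15.020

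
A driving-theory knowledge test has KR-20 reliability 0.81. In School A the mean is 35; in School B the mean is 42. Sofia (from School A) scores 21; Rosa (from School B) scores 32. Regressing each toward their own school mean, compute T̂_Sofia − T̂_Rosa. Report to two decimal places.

-10.24

T̂_Sofia = 0.81(21) + 0.19(35) = 23.6600
T̂_Rosa = 0.81(32) + 0.19(42) = 33.9000
Difference = 23.6600 − 33.9000 = -10.2400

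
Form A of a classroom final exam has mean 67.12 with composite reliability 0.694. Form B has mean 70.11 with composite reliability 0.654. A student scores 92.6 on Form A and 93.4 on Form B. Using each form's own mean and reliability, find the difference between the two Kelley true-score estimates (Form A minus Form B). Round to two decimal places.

-0.54

T̂_A = 0.694(92.6) + 0.306(67.12) = 84.8031
T̂_B = 0.654(93.4) + 0.346(70.11) = 85.3417
T̂_A − T̂_B = -0.5385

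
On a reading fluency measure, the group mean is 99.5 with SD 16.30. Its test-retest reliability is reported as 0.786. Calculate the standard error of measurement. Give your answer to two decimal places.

SEM = SD · √(1 − ρ) = 16.30 × √0.214 = 16.30 × 0.4626 = 7.540

7.54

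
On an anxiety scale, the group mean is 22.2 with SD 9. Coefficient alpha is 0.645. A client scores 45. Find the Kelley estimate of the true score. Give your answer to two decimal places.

T̂ = ρX + (1 − ρ)μ
  = 0.645 × 45 + 0.355 × 22.2
  = 29.025 + 7.8810
  = 36.906
  ≈ 36.91

36.91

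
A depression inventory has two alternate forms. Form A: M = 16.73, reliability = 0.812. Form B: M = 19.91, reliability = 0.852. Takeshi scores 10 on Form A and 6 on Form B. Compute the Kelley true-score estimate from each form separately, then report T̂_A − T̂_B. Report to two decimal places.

3.21

T̂_A = 0.812(10) + 0.188(16.73) = 11.2652
T̂_B = 0.852(6) + 0.148(19.91) = 8.0587
T̂_A − T̂_B = 3.2066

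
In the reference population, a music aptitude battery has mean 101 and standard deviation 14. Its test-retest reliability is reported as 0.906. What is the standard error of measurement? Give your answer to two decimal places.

4.29

SEM = SD · √(1 − ρ) = 14 × √0.094 = 14 × 0.3066 = 4.292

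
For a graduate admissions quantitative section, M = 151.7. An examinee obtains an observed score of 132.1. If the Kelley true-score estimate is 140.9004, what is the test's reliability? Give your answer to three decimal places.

T̂ = ρX + (1 − ρ)μ  ⇒  T̂ − μ = ρ(X − μ)
ρ = (T̂ − μ)/(X − μ) = (140.9004 − 151.7) / (132.1 − 151.7) = -10.7996 / -19.6 = 0.55100

0.551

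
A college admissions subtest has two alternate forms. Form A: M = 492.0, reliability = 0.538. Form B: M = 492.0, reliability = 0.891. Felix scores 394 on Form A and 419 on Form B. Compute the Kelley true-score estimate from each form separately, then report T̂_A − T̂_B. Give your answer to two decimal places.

12.32

T̂_A = 0.538(394) + 0.462(492.0) = 439.2760
T̂_B = 0.891(419) + 0.109(492.0) = 426.9570
T̂_A − T̂_B = 12.3190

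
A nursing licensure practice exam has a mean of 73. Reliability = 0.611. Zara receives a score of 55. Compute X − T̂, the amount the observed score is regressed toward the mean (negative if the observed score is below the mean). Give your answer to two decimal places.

-7.00

T̂ = 0.611(55) + 0.389(73) = 33.605 + 28.397 = 62.0020 → 62.002
X − T̂ = 55 − 62.002 = -7.002 → -7.00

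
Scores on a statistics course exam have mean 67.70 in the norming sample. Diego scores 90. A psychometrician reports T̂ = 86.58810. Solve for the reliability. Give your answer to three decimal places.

T̂ = ρX + (1 − ρ)μ  ⇒  T̂ − μ = ρ(X − μ)
ρ = (T̂ − μ)/(X − μ) = (86.58810 − 67.70) / (90 − 67.70) = 18.88810 / 22.30 = 0.84700

0.847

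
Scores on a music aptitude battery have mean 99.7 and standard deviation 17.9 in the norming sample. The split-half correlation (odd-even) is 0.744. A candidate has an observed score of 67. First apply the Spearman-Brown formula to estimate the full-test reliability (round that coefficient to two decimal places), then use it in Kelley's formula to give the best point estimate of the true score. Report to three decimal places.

Spearman-Brown: ρ = 2r/(1 + r) = 2(0.744)/(1 + 0.744) = 1.4880/1.744 = 0.8532 → 0.85
Kelley's formula gives T̂ = 0.85·67 + 0.15·99.7 = 56.95 + 14.955 = 71.9050.

71.905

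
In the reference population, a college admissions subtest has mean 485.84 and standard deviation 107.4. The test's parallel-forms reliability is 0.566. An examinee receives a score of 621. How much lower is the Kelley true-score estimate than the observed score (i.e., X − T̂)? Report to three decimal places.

T̂ = ρX + (1 − ρ)μ
  = 0.566 × 621 + 0.434 × 485.84
  = 351.486 + 210.85456
  = 562.34056
  ≈ 562.3406
X − T̂ = 621 − 562.3406 = 58.6594 → 58.659

58.659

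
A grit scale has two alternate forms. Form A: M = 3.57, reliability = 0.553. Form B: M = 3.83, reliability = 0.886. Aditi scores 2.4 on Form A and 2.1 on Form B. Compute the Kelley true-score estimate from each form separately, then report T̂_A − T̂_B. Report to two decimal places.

0.63

T̂_A = 0.553(2.4) + 0.447(3.57) = 2.9230
T̂_B = 0.886(2.1) + 0.114(3.83) = 2.2972
T̂_A − T̂_B = 0.6258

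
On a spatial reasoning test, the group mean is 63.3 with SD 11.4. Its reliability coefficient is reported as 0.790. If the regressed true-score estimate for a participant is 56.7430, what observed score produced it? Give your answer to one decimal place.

55.0

T̂ = ρX + (1 − ρ)μ  ⇒  X = (T̂ − (1 − ρ)μ) / ρ
X = (56.7430 − 0.210 × 63.3) / 0.790 = (56.7430 − 13.2930) / 0.790 = 43.4500 / 0.790 = 55.000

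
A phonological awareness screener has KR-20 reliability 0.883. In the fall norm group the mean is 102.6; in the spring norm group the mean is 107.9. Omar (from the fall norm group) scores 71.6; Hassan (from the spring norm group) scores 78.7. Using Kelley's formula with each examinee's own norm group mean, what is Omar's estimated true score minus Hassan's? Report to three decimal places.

-6.889

T̂_Omar = 0.883(71.6) + 0.117(102.6) = 75.22700
T̂_Hassan = 0.883(78.7) + 0.117(107.9) = 82.11640
Difference = 75.22700 − 82.11640 = -6.88940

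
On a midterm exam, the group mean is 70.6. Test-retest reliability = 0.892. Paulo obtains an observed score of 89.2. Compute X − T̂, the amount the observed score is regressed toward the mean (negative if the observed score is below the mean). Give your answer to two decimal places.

2.01

Weight the observed score by reliability and the mean by (1 − reliability): T̂ = 0.892·89.2 + 0.108·70.6 = 79.5664 + 7.6248 = 87.1912.
X − T̂ = 89.2 − 87.191 = 2.009 → 2.01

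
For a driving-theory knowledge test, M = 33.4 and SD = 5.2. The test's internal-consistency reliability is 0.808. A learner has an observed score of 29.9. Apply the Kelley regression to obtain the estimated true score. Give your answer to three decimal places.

30.572

T̂ = ρX + (1 − ρ)μ
  = 0.808 × 29.9 + 0.192 × 33.4
  = 24.1592 + 6.4128
  = 30.5720
  ≈ 30.572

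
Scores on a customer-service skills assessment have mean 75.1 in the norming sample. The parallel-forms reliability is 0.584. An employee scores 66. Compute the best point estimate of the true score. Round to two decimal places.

Weight the observed score by reliability and the mean by (1 − reliability): T̂ = 0.584·66 + 0.416·75.1 = 38.544 + 31.2416 = 69.786.

69.79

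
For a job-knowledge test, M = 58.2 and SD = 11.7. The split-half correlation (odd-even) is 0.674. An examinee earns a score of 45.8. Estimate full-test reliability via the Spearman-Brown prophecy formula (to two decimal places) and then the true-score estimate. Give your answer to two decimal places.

48.16

Spearman-Brown: ρ = 2r/(1 + r) = 2(0.674)/(1 + 0.674) = 1.3480/1.674 = 0.8053 → 0.81
T̂ = ρX + (1 − ρ)μ
  = 0.81 × 45.8 + 0.19 × 58.2
  = 37.098 + 11.058
  = 48.156
  ≈ 48.16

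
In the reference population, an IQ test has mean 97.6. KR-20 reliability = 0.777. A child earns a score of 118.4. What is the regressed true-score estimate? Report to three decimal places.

113.762

T̂ = ρX + (1 − ρ)μ
  = 0.777 × 118.4 + 0.223 × 97.6
  = 91.9968 + 21.7648
  = 113.7616
  ≈ 113.762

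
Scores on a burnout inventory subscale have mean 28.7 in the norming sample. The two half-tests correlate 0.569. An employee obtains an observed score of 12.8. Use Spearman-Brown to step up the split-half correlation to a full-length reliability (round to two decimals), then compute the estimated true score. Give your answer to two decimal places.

17.09

Spearman-Brown: ρ = 2r/(1 + r) = 2(0.569)/(1 + 0.569) = 1.1380/1.569 = 0.7253 → 0.73
Weight the observed score by reliability and the mean by (1 − reliability): T̂ = 0.73·12.8 + 0.27·28.7 = 9.344 + 7.749 = 17.093.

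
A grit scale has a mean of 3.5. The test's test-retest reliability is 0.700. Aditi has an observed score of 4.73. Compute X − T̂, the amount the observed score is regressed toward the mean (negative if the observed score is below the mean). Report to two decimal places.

0.37

T̂ = ρX + (1 − ρ)μ
  = 0.700 × 4.73 + 0.300 × 3.5
  = 3.31100 + 1.0500
  = 4.3610
  ≈ 4.361
X − T̂ = 4.73 − 4.361 = 0.369 → 0.37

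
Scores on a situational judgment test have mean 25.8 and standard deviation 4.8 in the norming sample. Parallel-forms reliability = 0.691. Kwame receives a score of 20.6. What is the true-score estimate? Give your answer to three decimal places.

Regress the observed score toward the mean by the unreliability: T̂ = 0.691·20.6 + 0.309·25.8 = 14.2346 + 7.9722 = 22.2068.

22.207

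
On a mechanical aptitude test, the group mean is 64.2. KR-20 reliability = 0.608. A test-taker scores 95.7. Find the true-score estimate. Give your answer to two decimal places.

T̂ = 0.608(95.7) + 0.392(64.2) = 58.1856 + 25.1664 = 83.352 → 83.35

83.35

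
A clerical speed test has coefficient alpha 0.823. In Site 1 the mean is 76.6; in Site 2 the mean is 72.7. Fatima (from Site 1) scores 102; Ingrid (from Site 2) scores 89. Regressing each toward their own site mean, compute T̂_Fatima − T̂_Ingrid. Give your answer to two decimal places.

11.39

T̂_Fatima = 0.823(102) + 0.177(76.6) = 97.5042
T̂_Ingrid = 0.823(89) + 0.177(72.7) = 86.1149
Difference = 97.5042 − 86.1149 = 11.3893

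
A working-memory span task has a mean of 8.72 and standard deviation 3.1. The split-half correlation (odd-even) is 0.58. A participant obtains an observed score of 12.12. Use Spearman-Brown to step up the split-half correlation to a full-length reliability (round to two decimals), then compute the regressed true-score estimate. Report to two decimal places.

11.20

Spearman-Brown: ρ = 2r/(1 + r) = 2(0.58)/(1 + 0.58) = 1.160/1.58 = 0.7342 → 0.73
Kelley's formula gives T̂ = 0.73·12.12 + 0.27·8.72 = 8.8476 + 2.3544 = 11.202.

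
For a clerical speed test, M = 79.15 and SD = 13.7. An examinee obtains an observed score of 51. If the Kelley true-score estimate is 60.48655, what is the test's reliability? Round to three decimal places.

0.663

T̂ = ρX + (1 − ρ)μ  ⇒  T̂ − μ = ρ(X − μ)
ρ = (T̂ − μ)/(X − μ) = (60.48655 − 79.15) / (51 − 79.15) = -18.66345 / -28.15 = 0.66300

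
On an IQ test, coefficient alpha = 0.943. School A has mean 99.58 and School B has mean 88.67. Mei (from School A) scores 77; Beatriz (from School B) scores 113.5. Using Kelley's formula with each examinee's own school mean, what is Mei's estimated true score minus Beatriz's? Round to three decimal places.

T̂_Mei = 0.943(77) + 0.057(99.58) = 78.28706
T̂_Beatriz = 0.943(113.5) + 0.057(88.67) = 112.08469
Difference = 78.28706 − 112.08469 = -33.79763

-33.798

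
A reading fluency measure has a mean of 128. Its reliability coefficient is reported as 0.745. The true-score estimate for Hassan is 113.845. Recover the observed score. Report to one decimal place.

T̂ = ρX + (1 − ρ)μ  ⇒  X = (T̂ − (1 − ρ)μ) / ρ
X = (113.845 − 0.255 × 128) / 0.745 = (113.845 − 32.640) / 0.745 = 81.205 / 0.745 = 109.000

109.0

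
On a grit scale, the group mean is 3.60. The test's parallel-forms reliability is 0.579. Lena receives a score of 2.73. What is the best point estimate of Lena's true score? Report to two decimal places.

T̂ = ρX + (1 − ρ)μ
  = 0.579 × 2.73 + 0.421 × 3.60
  = 1.58067 + 1.51560
  = 3.096
  ≈ 3.10

3.10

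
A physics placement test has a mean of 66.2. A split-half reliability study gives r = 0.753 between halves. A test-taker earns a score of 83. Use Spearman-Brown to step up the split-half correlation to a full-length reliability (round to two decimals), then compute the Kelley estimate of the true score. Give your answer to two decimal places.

Spearman-Brown: ρ = 2r/(1 + r) = 2(0.753)/(1 + 0.753) = 1.5060/1.753 = 0.8591 → 0.86
T̂ = ρX + (1 − ρ)μ
  = 0.86 × 83 + 0.14 × 66.2
  = 71.38 + 9.268
  = 80.648
  ≈ 80.65

80.65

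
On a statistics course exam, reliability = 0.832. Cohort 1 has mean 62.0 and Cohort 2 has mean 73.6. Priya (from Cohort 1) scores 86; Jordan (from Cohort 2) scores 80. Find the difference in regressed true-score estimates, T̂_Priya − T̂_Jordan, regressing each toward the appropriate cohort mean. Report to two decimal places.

T̂_Priya = 0.832(86) + 0.168(62.0) = 81.9680
T̂_Jordan = 0.832(80) + 0.168(73.6) = 78.9248
Difference = 81.9680 − 78.9248 = 3.0432

3.04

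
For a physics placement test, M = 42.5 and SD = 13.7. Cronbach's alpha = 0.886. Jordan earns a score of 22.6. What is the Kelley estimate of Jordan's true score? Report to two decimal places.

24.87

T̂ = 0.886(22.6) + 0.114(42.5) = 20.0236 + 4.8450 = 24.869 → 24.87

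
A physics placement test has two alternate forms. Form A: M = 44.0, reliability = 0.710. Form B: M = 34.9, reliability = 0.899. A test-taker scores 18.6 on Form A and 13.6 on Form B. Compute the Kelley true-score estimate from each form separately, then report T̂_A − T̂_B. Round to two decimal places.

10.21

T̂_A = 0.710(18.6) + 0.290(44.0) = 25.9660
T̂_B = 0.899(13.6) + 0.101(34.9) = 15.7513
T̂_A − T̂_B = 10.2147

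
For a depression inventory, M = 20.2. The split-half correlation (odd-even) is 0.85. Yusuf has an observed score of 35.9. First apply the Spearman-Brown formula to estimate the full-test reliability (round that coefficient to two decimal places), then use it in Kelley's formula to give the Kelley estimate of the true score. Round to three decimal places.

34.644

Spearman-Brown: ρ = 2r/(1 + r) = 2(0.85)/(1 + 0.85) = 1.700/1.85 = 0.9189 → 0.92
Weight the observed score by reliability and the mean by (1 − reliability): T̂ = 0.92·35.9 + 0.08·20.2 = 33.028 + 1.616 = 34.6440.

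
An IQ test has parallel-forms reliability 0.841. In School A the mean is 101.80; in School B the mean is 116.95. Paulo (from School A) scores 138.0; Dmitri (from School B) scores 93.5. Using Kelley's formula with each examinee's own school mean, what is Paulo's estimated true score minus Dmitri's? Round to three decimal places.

35.016

T̂_Paulo = 0.841(138.0) + 0.159(101.80) = 132.24420
T̂_Dmitri = 0.841(93.5) + 0.159(116.95) = 97.22855
Difference = 132.24420 − 97.22855 = 35.01565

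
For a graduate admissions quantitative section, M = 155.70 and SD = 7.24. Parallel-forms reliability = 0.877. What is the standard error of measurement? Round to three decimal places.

SEM = SD · √(1 − ρ) = 7.24 × √0.123 = 7.24 × 0.3507 = 2.5392

2.539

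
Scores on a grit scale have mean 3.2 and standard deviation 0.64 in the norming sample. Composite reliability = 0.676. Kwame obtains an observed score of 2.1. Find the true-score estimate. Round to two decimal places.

2.46

T̂ = 0.676(2.1) + 0.324(3.2) = 1.4196 + 1.0368 = 2.456 → 2.46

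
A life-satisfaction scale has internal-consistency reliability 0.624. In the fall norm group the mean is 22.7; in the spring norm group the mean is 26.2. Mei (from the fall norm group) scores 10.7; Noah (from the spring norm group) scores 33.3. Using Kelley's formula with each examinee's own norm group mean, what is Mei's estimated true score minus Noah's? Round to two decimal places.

-15.42

T̂_Mei = 0.624(10.7) + 0.376(22.7) = 15.2120
T̂_Noah = 0.624(33.3) + 0.376(26.2) = 30.6304
Difference = 15.2120 − 30.6304 = -15.4184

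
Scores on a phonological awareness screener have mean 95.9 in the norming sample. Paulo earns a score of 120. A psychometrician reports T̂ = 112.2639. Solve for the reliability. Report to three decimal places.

T̂ = ρX + (1 − ρ)μ  ⇒  T̂ − μ = ρ(X − μ)
ρ = (T̂ − μ)/(X − μ) = (112.2639 − 95.9) / (120 − 95.9) = 16.3639 / 24.1 = 0.67900

0.679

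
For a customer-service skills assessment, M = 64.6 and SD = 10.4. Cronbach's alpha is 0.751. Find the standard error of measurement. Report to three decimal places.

5.190

SEM = SD · √(1 − ρ) = 10.4 × √0.249 = 10.4 × 0.4990 = 5.1896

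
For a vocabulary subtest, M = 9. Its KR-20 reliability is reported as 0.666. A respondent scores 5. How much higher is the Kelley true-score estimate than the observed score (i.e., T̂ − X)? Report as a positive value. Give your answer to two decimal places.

1.34

T̂ = ρX + (1 − ρ)μ
  = 0.666 × 5 + 0.334 × 9
  = 3.330 + 3.006
  = 6.3360
  ≈ 6.336
T̂ − X = 6.336 − 5 = 1.336 → 1.34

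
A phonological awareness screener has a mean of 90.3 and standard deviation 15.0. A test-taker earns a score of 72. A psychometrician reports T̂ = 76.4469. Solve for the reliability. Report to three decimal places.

T̂ = ρX + (1 − ρ)μ  ⇒  T̂ − μ = ρ(X − μ)
ρ = (T̂ − μ)/(X − μ) = (76.4469 − 90.3) / (72 − 90.3) = -13.8531 / -18.3 = 0.75700

0.757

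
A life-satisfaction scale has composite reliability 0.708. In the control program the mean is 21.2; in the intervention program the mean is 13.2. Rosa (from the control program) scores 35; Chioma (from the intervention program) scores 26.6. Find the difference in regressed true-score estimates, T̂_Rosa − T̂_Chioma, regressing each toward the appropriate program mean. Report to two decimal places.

T̂_Rosa = 0.708(35) + 0.292(21.2) = 30.9704
T̂_Chioma = 0.708(26.6) + 0.292(13.2) = 22.6872
Difference = 30.9704 − 22.6872 = 8.2832

8.28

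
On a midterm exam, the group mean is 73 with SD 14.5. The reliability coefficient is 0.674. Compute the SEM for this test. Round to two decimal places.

SEM = SD · √(1 − ρ) = 14.5 × √0.326 = 14.5 × 0.5710 = 8.279

8.28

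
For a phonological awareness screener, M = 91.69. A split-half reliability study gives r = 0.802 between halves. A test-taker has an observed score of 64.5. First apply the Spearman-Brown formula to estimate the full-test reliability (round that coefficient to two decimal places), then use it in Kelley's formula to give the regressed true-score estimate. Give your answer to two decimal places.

67.49

Spearman-Brown: ρ = 2r/(1 + r) = 2(0.802)/(1 + 0.802) = 1.6040/1.802 = 0.8901 → 0.89
T̂ = ρX + (1 − ρ)μ
  = 0.89 × 64.5 + 0.11 × 91.69
  = 57.405 + 10.0859
  = 67.491
  ≈ 67.49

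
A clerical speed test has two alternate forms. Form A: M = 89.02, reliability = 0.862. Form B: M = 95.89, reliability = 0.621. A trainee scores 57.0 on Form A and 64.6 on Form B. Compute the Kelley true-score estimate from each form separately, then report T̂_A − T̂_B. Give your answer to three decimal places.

-15.040

T̂_A = 0.862(57.0) + 0.138(89.02) = 61.41876
T̂_B = 0.621(64.6) + 0.379(95.89) = 76.45891
T̂_A − T̂_B = -15.04015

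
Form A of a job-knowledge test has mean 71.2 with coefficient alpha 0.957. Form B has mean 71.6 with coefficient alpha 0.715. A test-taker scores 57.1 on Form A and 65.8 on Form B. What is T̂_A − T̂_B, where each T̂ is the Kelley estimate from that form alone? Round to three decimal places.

-9.747

T̂_A = 0.957(57.1) + 0.043(71.2) = 57.70630
T̂_B = 0.715(65.8) + 0.285(71.6) = 67.45300
T̂_A − T̂_B = -9.74670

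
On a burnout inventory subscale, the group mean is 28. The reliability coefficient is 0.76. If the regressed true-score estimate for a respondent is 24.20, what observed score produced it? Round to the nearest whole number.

T̂ = ρX + (1 − ρ)μ  ⇒  X = (T̂ − (1 − ρ)μ) / ρ
X = (24.20 − 0.24 × 28) / 0.76 = (24.20 − 6.72) / 0.76 = 17.48 / 0.76 = 23.00

23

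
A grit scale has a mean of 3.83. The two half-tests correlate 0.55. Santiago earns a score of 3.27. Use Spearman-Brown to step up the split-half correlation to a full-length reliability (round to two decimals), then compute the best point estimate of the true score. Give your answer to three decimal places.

Spearman-Brown: ρ = 2r/(1 + r) = 2(0.55)/(1 + 0.55) = 1.100/1.55 = 0.7097 → 0.71
T̂ = ρX + (1 − ρ)μ
  = 0.71 × 3.27 + 0.29 × 3.83
  = 2.3217 + 1.1107
  = 3.4324
  ≈ 3.432

3.432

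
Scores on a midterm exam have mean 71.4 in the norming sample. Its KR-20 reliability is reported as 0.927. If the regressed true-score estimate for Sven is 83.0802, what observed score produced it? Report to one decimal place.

T̂ = ρX + (1 − ρ)μ  ⇒  X = (T̂ − (1 − ρ)μ) / ρ
X = (83.0802 − 0.073 × 71.4) / 0.927 = (83.0802 − 5.2122) / 0.927 = 77.8680 / 0.927 = 84.000

84.0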